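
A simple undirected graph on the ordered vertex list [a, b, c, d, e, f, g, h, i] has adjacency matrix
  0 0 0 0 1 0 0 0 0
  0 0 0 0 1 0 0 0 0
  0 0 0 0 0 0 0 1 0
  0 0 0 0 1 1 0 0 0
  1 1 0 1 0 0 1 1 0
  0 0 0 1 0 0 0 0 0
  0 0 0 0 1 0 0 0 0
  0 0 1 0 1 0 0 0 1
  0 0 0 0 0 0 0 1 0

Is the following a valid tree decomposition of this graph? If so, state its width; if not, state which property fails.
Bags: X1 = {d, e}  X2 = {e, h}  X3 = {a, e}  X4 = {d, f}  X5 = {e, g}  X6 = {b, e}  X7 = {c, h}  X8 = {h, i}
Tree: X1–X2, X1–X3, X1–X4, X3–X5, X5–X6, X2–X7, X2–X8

Yes; width 1.

Every vertex of G appears in some bag (union = {a, b, c, d, e, f, g, h, i}); every edge is covered by a bag; and for each vertex v the set of bags containing v is connected in the bag tree. The decomposition is therefore valid. The largest bag has 2 vertices, so the width is 1.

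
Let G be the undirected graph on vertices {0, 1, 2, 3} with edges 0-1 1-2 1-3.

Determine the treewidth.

A width-1 tree decomposition is:
Bags: B1 = {1, 3}  B2 = {0, 1}  B3 = {1, 2}
Tree: B1–B2, B1–B3
Every bag has size at most 2, so the width is 2 − 1 = 1 and tw(G) ≤ 1. G has an edge, so its treewidth is at least 1. Combining the bounds, tw(G) = 1.

1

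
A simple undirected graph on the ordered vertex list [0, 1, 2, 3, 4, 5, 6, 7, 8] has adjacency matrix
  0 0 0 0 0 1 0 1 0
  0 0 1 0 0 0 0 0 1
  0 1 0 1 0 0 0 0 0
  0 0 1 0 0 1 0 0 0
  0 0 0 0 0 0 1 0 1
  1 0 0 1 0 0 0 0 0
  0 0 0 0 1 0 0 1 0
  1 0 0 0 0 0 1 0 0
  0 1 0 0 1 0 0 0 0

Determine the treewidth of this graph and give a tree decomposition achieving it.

Each bag holds 3 vertices, so the decomposition has width 2, which upper-bounds the treewidth. Since 2–3–5–0–7–6–4–8–1–2 is a cycle in G, G is not acyclic. Forests are exactly the graphs of treewidth ≤ 1, so tw(G) ≥ 2. Hence tw(G) = 2 exactly.

Treewidth 2.
Bags: B1 = {2, 3, 5}  B2 = {0, 2, 5}  B3 = {0, 2, 7}  B4 = {2, 6, 7}  B5 = {2, 4, 6}  B6 = {2, 4, 8}  B7 = {1, 2, 8}
Tree: B1–B2, B2–B3, B3–B4, B4–B5, B5–B6, B6–B7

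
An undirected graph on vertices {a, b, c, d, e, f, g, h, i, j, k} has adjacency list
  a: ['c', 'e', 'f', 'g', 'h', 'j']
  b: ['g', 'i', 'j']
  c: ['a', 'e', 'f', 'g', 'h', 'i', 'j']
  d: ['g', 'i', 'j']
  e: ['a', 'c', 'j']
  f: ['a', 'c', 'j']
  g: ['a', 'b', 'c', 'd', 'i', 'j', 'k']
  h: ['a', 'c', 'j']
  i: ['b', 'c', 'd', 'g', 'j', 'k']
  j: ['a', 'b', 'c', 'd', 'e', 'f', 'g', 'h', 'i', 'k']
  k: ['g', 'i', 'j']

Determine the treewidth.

A width-3 tree decomposition is:
Bags: B1 = {b, g, i, j}  B2 = {c, g, i, j}  B3 = {d, g, i, j}  B4 = {g, i, j, k}  B5 = {a, c, g, j}  B6 = {a, c, e, j}  B7 = {a, c, f, j}  B8 = {a, c, h, j}
Tree: B1–B2, B2–B3, B2–B4, B2–B5, B5–B6, B5–B7, B7–B8
Each bag holds 4 vertices, so the decomposition has width 3, which upper-bounds the treewidth. For the lower bound, the 4 vertices {a, c, g, j} are pairwise adjacent, and any tree decomposition puts a clique entirely inside one bag — forcing width ≥ 3. Therefore the treewidth is 3.

3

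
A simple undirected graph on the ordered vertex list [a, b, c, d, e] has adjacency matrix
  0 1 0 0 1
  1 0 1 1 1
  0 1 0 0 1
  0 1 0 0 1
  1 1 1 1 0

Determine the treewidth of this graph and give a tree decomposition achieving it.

Every bag has size at most 3, so the width is 3 − 1 = 2 and tw(G) ≤ 2. Conversely, {b, d, e} is a clique of size 3, and the vertices of any clique must share a bag in every tree decomposition; so some bag has ≥ 3 vertices and tw(G) ≥ 2. Therefore the treewidth is 2.

Treewidth 2.
One such decomposition:
Bags: B1 = {a, b, e}  B2 = {b, c, e}  B3 = {b, d, e}
Tree: B1–B2, B2–B3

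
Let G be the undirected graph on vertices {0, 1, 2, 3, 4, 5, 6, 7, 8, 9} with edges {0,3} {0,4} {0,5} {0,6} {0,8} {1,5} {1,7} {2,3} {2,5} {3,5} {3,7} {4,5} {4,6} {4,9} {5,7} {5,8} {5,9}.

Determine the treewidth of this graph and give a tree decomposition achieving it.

Every bag has size at most 3, so the width is 3 − 1 = 2 and tw(G) ≤ 2. Conversely, {0, 5, 8} is a clique of size 3, and the vertices of any clique must share a bag in every tree decomposition; so some bag has ≥ 3 vertices and tw(G) ≥ 2. Hence tw(G) = 2 exactly.

Treewidth 2.
One such decomposition:
Bags: B1 = {0, 5, 8}  B2 = {0, 3, 5}  B3 = {0, 4, 5}  B4 = {0, 4, 6}  B5 = {3, 5, 7}  B6 = {1, 5, 7}  B7 = {2, 3, 5}  B8 = {4, 5, 9}
Tree: B1–B2, B1–B3, B3–B4, B2–B5, B5–B6, B5–B7, B3–B8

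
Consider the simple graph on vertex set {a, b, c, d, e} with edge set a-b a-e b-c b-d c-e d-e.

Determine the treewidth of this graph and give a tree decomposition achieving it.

The largest bag has 3 vertices, giving width 2; this decomposition certifies tw(G) ≤ 2. The edges c–b–a–e–c form a cycle, so G is not a tree and its treewidth is at least 2. The upper and lower bounds meet at 2, so that is the treewidth.

Treewidth 2.
One such decomposition:
Bags: B1 = {b, c, e}  B2 = {a, b, e}  B3 = {b, d, e}
Tree: B1–B2, B2–B3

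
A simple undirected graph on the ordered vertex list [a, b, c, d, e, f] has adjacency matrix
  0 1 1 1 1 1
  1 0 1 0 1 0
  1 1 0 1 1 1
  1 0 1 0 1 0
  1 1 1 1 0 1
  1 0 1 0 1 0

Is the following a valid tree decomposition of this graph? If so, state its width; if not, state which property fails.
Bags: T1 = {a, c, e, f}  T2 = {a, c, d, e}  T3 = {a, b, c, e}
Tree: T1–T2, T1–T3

Yes; width 3.

Vertex coverage: the bags together contain {a, b, c, d, e, f}, the full vertex set. Edge coverage: each edge of G has both endpoints in at least one bag. Running intersection: for every vertex, the bags containing it form a connected subtree. All three properties hold, so this is a valid tree decomposition of width max|bag| − 1 = 3, and hence tw(G) ≤ 3.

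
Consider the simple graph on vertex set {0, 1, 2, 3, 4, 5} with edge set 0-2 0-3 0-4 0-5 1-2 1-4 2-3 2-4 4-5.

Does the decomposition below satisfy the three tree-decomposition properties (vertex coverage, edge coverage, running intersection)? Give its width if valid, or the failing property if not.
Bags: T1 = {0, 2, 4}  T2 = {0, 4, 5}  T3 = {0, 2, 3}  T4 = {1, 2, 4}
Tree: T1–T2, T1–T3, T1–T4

Every vertex of G appears in some bag (union = {0, 1, 2, 3, 4, 5}); every edge is covered by a bag; and for each vertex v the set of bags containing v is connected in the bag tree. The decomposition is therefore valid. The largest bag has 3 vertices, so the width is 2.

Yes; width 2.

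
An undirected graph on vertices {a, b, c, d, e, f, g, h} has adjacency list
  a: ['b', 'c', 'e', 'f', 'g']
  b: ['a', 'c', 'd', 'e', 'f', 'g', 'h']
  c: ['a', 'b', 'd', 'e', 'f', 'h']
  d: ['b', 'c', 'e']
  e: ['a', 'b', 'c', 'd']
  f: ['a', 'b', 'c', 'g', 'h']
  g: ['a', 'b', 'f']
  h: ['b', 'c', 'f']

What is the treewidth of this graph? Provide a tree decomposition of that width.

Treewidth 3.
One optimal decomposition is:
Bags: B1 = {a, b, c, e}  B2 = {a, b, c, f}  B3 = {b, c, f, h}  B4 = {a, b, f, g}  B5 = {b, c, d, e}
Tree: B1–B2, B2–B3, B2–B4, B1–B5

Every bag has size at most 4, so the width is 4 − 1 = 3 and tw(G) ≤ 3. For the lower bound, the 4 vertices {a, b, f, g} are pairwise adjacent, and any tree decomposition puts a clique entirely inside one bag — forcing width ≥ 3. Combining the bounds, tw(G) = 3.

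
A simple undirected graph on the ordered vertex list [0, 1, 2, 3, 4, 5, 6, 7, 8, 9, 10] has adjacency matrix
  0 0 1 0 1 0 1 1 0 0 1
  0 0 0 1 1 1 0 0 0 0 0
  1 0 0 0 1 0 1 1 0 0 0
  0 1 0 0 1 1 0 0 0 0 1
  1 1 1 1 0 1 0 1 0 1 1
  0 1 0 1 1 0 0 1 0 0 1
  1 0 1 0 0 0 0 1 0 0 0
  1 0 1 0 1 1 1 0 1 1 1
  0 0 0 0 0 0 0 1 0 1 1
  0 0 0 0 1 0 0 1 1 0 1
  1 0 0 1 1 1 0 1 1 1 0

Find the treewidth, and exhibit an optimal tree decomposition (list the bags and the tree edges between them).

Treewidth 3.
One such decomposition:
Bags: B1 = {0, 4, 7, 10}  B2 = {0, 2, 4, 7}  B3 = {4, 7, 9, 10}  B4 = {0, 2, 6, 7}  B5 = {7, 8, 9, 10}  B6 = {4, 5, 7, 10}  B7 = {3, 4, 5, 10}  B8 = {1, 3, 4, 5}
Tree: B1–B2, B1–B3, B2–B4, B3–B5, B1–B6, B6–B7, B7–B8

Each bag holds 4 vertices, so the decomposition has width 3, which upper-bounds the treewidth. On the other hand G contains the 4-clique {7, 8, 9, 10}. A clique must lie in a single bag of any decomposition, so no decomposition can have width below 3. Therefore the treewidth is 3.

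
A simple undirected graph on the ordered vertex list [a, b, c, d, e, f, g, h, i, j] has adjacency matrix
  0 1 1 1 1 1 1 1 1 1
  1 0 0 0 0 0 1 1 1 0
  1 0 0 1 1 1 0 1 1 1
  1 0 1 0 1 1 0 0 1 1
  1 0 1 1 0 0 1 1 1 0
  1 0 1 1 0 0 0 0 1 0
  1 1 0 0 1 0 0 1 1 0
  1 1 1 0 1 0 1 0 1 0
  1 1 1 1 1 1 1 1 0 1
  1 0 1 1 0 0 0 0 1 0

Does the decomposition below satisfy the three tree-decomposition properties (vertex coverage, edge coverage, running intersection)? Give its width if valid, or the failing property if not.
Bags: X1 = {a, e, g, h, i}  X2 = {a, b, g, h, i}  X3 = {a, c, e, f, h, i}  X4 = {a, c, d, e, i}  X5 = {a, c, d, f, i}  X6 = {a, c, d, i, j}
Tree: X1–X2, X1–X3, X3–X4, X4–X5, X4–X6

A tree decomposition must satisfy three properties: every vertex lies in some bag; for every edge, both endpoints lie together in some bag; and for every vertex, the bags containing it form a connected subtree. Here bags containing vertex f are not connected in the tree, so the decomposition is invalid.

No — bags containing vertex f are not connected in the tree.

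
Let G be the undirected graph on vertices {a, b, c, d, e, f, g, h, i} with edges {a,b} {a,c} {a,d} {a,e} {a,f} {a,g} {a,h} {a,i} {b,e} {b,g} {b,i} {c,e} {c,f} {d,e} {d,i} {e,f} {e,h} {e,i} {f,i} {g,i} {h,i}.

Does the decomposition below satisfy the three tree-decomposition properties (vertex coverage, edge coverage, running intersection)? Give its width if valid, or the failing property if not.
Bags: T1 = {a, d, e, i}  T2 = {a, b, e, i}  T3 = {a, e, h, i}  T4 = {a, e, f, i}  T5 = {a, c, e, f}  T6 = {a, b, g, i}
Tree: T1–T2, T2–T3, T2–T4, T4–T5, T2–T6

Checking the three conditions: (i) the bags cover all of {a, b, c, d, e, f, g, h, i}; (ii) for each edge, some bag contains both endpoints; (iii) the bags containing any fixed vertex form a subtree. All hold, so the decomposition is valid with width 4 − 1 = 3.

Yes; width 3.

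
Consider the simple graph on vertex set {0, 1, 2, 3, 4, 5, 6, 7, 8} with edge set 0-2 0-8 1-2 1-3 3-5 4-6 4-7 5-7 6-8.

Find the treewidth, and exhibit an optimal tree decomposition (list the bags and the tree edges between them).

Every bag has size at most 3, so the width is 3 − 1 = 2 and tw(G) ≤ 2. For the lower bound, G contains the cycle 7–4–6–8–0–2–1–3–5–7, so G is not a forest; only forests have treewidth ≤ 1, hence tw(G) ≥ 2. The upper and lower bounds meet at 2, so that is the treewidth.

Treewidth 2.
Bags: B1 = {4, 6, 7}  B2 = {6, 7, 8}  B3 = {0, 7, 8}  B4 = {0, 2, 7}  B5 = {1, 2, 7}  B6 = {1, 3, 7}  B7 = {3, 5, 7}
Tree: B1–B2, B2–B3, B3–B4, B4–B5, B5–B6, B6–B7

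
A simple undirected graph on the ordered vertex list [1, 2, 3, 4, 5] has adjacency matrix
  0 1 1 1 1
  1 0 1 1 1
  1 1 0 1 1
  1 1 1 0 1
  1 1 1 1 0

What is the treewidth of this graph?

4

A width-4 tree decomposition is:
Bags: B1 = {1, 2, 3, 4, 5}
Tree: (single bag)
A single bag containing all 5 vertices is trivially a valid decomposition of width 4. For the lower bound, the 5 vertices {1, 2, 3, 4, 5} are pairwise adjacent, and any tree decomposition puts a clique entirely inside one bag — forcing width ≥ 4. Hence tw(G) = 4 exactly.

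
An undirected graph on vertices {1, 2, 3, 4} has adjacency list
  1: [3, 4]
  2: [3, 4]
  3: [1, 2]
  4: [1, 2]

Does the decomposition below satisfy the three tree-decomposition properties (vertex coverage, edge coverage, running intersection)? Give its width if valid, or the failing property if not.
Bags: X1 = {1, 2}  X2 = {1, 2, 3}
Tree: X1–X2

No — vertex 4 appears in no bag.

A tree decomposition must satisfy three properties: every vertex lies in some bag; for every edge, both endpoints lie together in some bag; and for every vertex, the bags containing it form a connected subtree. Here vertex 4 appears in no bag, so the decomposition is invalid.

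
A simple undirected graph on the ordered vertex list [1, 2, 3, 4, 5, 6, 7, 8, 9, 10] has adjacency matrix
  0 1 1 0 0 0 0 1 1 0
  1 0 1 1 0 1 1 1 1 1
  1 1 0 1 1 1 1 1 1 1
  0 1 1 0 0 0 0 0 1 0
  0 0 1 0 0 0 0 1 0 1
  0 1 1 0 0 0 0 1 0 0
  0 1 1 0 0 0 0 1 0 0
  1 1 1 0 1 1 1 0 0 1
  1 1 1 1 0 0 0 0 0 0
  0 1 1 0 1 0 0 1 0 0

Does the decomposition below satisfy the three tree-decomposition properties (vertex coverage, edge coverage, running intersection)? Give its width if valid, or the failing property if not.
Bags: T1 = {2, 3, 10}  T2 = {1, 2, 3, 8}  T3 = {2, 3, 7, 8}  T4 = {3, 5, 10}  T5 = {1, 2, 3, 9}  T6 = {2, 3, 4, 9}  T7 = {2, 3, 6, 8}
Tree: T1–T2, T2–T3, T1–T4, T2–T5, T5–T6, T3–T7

A tree decomposition must satisfy three properties: every vertex lies in some bag; for every edge, both endpoints lie together in some bag; and for every vertex, the bags containing it form a connected subtree. Here edge (8,10) lies in no bag, so the decomposition is invalid.

No — edge (8,10) lies in no bag.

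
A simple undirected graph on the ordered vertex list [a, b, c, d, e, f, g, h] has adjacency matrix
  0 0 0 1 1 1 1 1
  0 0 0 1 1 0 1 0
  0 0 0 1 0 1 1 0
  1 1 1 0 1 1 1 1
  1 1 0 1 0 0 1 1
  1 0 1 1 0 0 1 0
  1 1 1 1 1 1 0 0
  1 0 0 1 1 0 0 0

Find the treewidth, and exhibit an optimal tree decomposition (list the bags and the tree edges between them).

Treewidth 3.
One optimal decomposition is:
Bags: B1 = {a, d, e, h}  B2 = {a, d, e, g}  B3 = {a, d, f, g}  B4 = {c, d, f, g}  B5 = {b, d, e, g}
Tree: B1–B2, B2–B3, B3–B4, B2–B5

Every bag has size at most 4, so the width is 4 − 1 = 3 and tw(G) ≤ 3. For the lower bound, the 4 vertices {a, d, e, g} are pairwise adjacent, and any tree decomposition puts a clique entirely inside one bag — forcing width ≥ 3. The upper and lower bounds meet at 3, so that is the treewidth.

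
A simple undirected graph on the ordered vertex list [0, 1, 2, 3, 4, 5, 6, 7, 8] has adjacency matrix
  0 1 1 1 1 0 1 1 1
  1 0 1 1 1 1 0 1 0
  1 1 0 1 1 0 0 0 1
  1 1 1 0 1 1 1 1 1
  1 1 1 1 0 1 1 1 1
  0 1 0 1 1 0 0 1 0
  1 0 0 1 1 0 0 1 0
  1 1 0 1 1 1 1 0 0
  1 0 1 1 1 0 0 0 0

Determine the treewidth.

A width-4 tree decomposition is:
Bags: B1 = {0, 1, 2, 3, 4}  B2 = {0, 2, 3, 4, 8}  B3 = {0, 1, 3, 4, 7}  B4 = {0, 3, 4, 6, 7}  B5 = {1, 3, 4, 5, 7}
Tree: B1–B2, B1–B3, B3–B4, B3–B5
Every bag has size at most 5, so the width is 5 − 1 = 4 and tw(G) ≤ 4. On the other hand G contains the 5-clique {0, 2, 3, 4, 8}. A clique must lie in a single bag of any decomposition, so no decomposition can have width below 4. Combining the bounds, tw(G) = 4.

4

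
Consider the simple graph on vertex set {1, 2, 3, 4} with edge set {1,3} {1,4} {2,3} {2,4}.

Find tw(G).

2

A width-2 tree decomposition is:
Bags: B1 = {2, 3, 4}  B2 = {1, 3, 4}
Tree: B1–B2
Every bag has size at most 3, so the width is 3 − 1 = 2 and tw(G) ≤ 2. Since 4–2–3–1–4 is a cycle in G, G is not acyclic. Forests are exactly the graphs of treewidth ≤ 1, so tw(G) ≥ 2. The upper and lower bounds meet at 2, so that is the treewidth.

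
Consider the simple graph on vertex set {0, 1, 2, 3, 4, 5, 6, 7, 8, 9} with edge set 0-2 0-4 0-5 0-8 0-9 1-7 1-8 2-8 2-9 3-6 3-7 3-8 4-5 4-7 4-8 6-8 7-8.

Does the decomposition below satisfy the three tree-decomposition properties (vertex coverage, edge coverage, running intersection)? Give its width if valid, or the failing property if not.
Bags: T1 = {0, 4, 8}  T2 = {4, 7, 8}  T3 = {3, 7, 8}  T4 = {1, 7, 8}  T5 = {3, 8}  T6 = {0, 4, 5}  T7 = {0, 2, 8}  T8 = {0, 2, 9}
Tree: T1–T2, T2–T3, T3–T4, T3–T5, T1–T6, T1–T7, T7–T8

A tree decomposition must satisfy three properties: every vertex lies in some bag; for every edge, both endpoints lie together in some bag; and for every vertex, the bags containing it form a connected subtree. Here vertex 6 appears in no bag, so the decomposition is invalid.

No — vertex 6 appears in no bag.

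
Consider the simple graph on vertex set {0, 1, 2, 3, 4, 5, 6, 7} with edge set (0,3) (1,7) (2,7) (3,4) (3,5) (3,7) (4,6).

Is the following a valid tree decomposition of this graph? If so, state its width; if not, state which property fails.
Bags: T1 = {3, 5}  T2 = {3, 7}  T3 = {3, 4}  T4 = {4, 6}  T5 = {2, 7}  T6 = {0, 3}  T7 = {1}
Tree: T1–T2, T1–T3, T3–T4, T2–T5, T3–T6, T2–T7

A tree decomposition must satisfy three properties: every vertex lies in some bag; for every edge, both endpoints lie together in some bag; and for every vertex, the bags containing it form a connected subtree. Here edge (7,1) lies in no bag, so the decomposition is invalid.

No — edge (7,1) lies in no bag.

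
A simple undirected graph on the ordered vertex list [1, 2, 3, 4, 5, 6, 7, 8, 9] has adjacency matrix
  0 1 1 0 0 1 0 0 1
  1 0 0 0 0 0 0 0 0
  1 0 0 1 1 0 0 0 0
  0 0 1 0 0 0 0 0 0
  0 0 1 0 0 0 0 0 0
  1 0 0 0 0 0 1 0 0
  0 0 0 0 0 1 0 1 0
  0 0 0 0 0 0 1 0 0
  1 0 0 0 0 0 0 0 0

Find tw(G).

A width-1 tree decomposition is:
Bags: B1 = {1, 3}  B2 = {1, 9}  B3 = {1, 6}  B4 = {1, 2}  B5 = {6, 7}  B6 = {3, 5}  B7 = {3, 4}  B8 = {7, 8}
Tree: B1–B2, B2–B3, B2–B4, B3–B5, B1–B6, B6–B7, B5–B8
Every bag has size at most 2, so the width is 2 − 1 = 1 and tw(G) ≤ 1. G has an edge, so its treewidth is at least 1. Hence tw(G) = 1 exactly.

1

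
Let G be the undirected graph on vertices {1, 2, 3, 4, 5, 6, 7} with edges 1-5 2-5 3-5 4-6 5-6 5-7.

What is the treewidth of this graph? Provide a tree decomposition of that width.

Treewidth 1.
One such decomposition:
Bags: B1 = {1, 5}  B2 = {3, 5}  B3 = {5, 6}  B4 = {2, 5}  B5 = {5, 7}  B6 = {4, 6}
Tree: B1–B2, B2–B3, B2–B4, B1–B5, B3–B6

The largest bag has 2 vertices, giving width 1; this decomposition certifies tw(G) ≤ 1. Since G has at least one edge (e.g. 5–1), it is not an edgeless graph, so tw(G) ≥ 1. Combining the bounds, tw(G) = 1.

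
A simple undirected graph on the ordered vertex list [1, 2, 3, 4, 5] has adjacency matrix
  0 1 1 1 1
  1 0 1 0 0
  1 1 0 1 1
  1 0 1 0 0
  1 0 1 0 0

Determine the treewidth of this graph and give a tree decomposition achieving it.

Treewidth 2.
One optimal decomposition is:
Bags: B1 = {1, 2, 3}  B2 = {1, 3, 5}  B3 = {1, 3, 4}
Tree: B1–B2, B1–B3

The largest bag has 3 vertices, giving width 2; this decomposition certifies tw(G) ≤ 2. On the other hand G contains the 3-clique {1, 2, 3}. A clique must lie in a single bag of any decomposition, so no decomposition can have width below 2. The upper and lower bounds meet at 2, so that is the treewidth.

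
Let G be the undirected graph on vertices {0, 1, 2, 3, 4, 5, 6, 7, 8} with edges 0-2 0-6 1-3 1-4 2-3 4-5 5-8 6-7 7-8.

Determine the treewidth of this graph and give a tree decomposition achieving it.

The largest bag has 3 vertices, giving width 2; this decomposition certifies tw(G) ≤ 2. Since 4–5–8–7–6–0–2–3–1–4 is a cycle in G, G is not acyclic. Forests are exactly the graphs of treewidth ≤ 1, so tw(G) ≥ 2. Therefore the treewidth is 2.

Treewidth 2.
Bags: B1 = {4, 5, 8}  B2 = {4, 7, 8}  B3 = {4, 6, 7}  B4 = {0, 4, 6}  B5 = {0, 2, 4}  B6 = {2, 3, 4}  B7 = {1, 3, 4}
Tree: B1–B2, B2–B3, B3–B4, B4–B5, B5–B6, B6–B7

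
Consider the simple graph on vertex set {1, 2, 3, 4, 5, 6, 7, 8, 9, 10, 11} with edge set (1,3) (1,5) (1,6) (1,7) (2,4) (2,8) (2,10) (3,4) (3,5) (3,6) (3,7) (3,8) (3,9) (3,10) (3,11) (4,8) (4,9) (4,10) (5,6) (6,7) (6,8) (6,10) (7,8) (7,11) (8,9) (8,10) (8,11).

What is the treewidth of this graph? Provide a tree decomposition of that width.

The largest bag has 4 vertices, giving width 3; this decomposition certifies tw(G) ≤ 3. On the other hand G contains the 4-clique {2, 4, 8, 10}. A clique must lie in a single bag of any decomposition, so no decomposition can have width below 3. The upper and lower bounds meet at 3, so that is the treewidth.

Treewidth 3.
One optimal decomposition is:
Bags: B1 = {3, 4, 8, 10}  B2 = {3, 6, 8, 10}  B3 = {3, 6, 7, 8}  B4 = {3, 7, 8, 11}  B5 = {3, 4, 8, 9}  B6 = {2, 4, 8, 10}  B7 = {1, 3, 6, 7}  B8 = {1, 3, 5, 6}
Tree: B1–B2, B2–B3, B3–B4, B1–B5, B1–B6, B3–B7, B7–B8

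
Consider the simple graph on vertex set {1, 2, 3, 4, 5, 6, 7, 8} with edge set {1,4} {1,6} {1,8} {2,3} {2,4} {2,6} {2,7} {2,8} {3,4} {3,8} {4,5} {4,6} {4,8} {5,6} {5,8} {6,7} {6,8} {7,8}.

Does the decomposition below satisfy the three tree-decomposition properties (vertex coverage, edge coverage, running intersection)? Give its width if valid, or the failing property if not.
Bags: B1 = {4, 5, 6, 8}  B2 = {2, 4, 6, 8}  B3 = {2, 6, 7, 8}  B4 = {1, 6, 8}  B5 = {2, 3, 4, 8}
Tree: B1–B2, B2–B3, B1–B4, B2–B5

No — edge (4,1) lies in no bag.

A tree decomposition must satisfy three properties: every vertex lies in some bag; for every edge, both endpoints lie together in some bag; and for every vertex, the bags containing it form a connected subtree. Here edge (4,1) lies in no bag, so the decomposition is invalid.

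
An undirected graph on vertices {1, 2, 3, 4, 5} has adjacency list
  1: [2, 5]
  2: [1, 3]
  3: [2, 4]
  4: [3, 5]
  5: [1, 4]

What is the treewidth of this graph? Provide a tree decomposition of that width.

Treewidth 2.
One such decomposition:
Bags: B1 = {2, 3, 4}  B2 = {1, 2, 4}  B3 = {1, 4, 5}
Tree: B1–B2, B2–B3

Every bag has size at most 3, so the width is 3 − 1 = 2 and tw(G) ≤ 2. The edges 4–3–2–1–5–4 form a cycle, so G is not a tree and its treewidth is at least 2. The upper and lower bounds meet at 2, so that is the treewidth.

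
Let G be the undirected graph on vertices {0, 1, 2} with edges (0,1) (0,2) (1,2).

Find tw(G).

A width-2 tree decomposition is:
Bags: B1 = {0, 1, 2}
Tree: (single bag)
With just one bag of size 3, the width is 3 − 1 = 2, so tw(G) ≤ 2. For the lower bound, the 3 vertices {0, 1, 2} are pairwise adjacent, and any tree decomposition puts a clique entirely inside one bag — forcing width ≥ 2. Combining the bounds, tw(G) = 2.

2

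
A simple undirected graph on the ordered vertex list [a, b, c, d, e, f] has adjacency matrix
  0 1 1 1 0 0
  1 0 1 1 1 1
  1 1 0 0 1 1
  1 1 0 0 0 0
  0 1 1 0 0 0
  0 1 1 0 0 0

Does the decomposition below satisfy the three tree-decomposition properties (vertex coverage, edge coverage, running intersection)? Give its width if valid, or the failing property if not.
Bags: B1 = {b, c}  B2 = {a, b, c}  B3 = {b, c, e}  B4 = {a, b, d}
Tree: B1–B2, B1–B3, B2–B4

No — vertex f appears in no bag.

A tree decomposition must satisfy three properties: every vertex lies in some bag; for every edge, both endpoints lie together in some bag; and for every vertex, the bags containing it form a connected subtree. Here vertex f appears in no bag, so the decomposition is invalid.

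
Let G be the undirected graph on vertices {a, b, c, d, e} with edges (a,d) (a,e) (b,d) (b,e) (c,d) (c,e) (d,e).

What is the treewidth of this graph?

A width-2 tree decomposition is:
Bags: B1 = {a, d, e}  B2 = {b, d, e}  B3 = {c, d, e}
Tree: B1–B2, B1–B3
Each bag holds 3 vertices, so the decomposition has width 2, which upper-bounds the treewidth. Conversely, {c, d, e} is a clique of size 3, and the vertices of any clique must share a bag in every tree decomposition; so some bag has ≥ 3 vertices and tw(G) ≥ 2. The upper and lower bounds meet at 2, so that is the treewidth.

2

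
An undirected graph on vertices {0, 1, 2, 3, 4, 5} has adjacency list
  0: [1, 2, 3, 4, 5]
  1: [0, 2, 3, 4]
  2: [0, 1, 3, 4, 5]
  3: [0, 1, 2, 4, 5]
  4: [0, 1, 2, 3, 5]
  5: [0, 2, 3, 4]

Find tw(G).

A width-4 tree decomposition is:
Bags: B1 = {0, 2, 3, 4, 5}  B2 = {0, 1, 2, 3, 4}
Tree: B1–B2
Each bag holds 5 vertices, so the decomposition has width 4, which upper-bounds the treewidth. Conversely, {0, 1, 2, 3, 4} is a clique of size 5, and the vertices of any clique must share a bag in every tree decomposition; so some bag has ≥ 5 vertices and tw(G) ≥ 4. Hence tw(G) = 4 exactly.

4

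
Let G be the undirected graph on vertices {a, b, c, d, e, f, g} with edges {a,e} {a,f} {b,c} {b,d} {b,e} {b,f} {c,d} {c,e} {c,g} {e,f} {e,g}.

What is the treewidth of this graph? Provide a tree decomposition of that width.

Treewidth 2.
Bags: B1 = {a, e, f}  B2 = {b, e, f}  B3 = {b, c, e}  B4 = {b, c, d}  B5 = {c, e, g}
Tree: B1–B2, B2–B3, B3–B4, B3–B5

Every bag has size at most 3, so the width is 3 − 1 = 2 and tw(G) ≤ 2. For the lower bound, the 3 vertices {b, c, d} are pairwise adjacent, and any tree decomposition puts a clique entirely inside one bag — forcing width ≥ 2. The upper and lower bounds meet at 2, so that is the treewidth.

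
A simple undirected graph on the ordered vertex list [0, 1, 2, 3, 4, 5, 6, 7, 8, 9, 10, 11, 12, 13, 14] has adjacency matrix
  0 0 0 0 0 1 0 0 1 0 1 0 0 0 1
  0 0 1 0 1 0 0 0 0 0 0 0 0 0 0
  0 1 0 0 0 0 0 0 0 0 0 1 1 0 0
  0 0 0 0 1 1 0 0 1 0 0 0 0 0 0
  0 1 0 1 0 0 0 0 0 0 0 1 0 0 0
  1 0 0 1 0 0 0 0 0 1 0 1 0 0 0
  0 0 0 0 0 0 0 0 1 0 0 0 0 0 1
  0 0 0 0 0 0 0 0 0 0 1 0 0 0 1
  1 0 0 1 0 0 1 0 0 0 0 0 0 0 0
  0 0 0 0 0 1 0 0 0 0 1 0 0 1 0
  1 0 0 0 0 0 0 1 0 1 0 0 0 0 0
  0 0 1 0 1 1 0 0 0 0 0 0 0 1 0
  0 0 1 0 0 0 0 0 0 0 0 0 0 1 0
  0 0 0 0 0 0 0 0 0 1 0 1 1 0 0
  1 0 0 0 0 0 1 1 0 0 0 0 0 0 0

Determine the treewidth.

A width-3 tree decomposition is:
Bags: B1 = {1, 2, 4, 12}  B2 = {2, 4, 11, 12}  B3 = {4, 11, 12, 13}  B4 = {3, 4, 11, 13}  B5 = {3, 5, 11, 13}  B6 = {3, 5, 9, 13}  B7 = {3, 5, 8, 9}  B8 = {0, 5, 8, 9}  B9 = {0, 8, 9, 10}  B10 = {0, 6, 8, 10}  B11 = {0, 6, 10, 14}  B12 = {6, 7, 10, 14}
Tree: B1–B2, B2–B3, B3–B4, B4–B5, B5–B6, B6–B7, B7–B8, B8–B9, B9–B10, B10–B11, B11–B12
Every bag has size at most 4, so the width is 4 − 1 = 3 and tw(G) ≤ 3. For the lower bound: the 4 vertex sets {1,2,12}, {4}, {11}, {3,5,9,13} are disjoint, each induces a connected subgraph, and every pair is joined by at least one edge of G. Contracting each set to a single vertex therefore yields K_{4} as a minor, and since treewidth is minor-monotone, tw(G) ≥ tw(K_{4}) = 3. Hence tw(G) = 3 exactly.

3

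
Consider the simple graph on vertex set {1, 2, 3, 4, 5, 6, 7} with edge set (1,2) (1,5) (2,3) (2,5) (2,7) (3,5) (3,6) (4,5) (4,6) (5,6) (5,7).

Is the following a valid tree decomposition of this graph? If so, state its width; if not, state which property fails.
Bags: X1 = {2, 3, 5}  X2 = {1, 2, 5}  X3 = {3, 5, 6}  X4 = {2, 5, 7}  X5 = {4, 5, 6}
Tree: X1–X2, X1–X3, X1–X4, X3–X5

Every vertex of G appears in some bag (union = {1, 2, 3, 4, 5, 6, 7}); every edge is covered by a bag; and for each vertex v the set of bags containing v is connected in the bag tree. The decomposition is therefore valid. The largest bag has 3 vertices, so the width is 2.

Yes; width 2.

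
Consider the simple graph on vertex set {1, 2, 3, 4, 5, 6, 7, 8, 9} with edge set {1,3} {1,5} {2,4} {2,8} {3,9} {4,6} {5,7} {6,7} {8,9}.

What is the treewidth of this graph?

A width-2 tree decomposition is:
Bags: B1 = {3, 8, 9}  B2 = {2, 3, 8}  B3 = {2, 3, 4}  B4 = {3, 4, 6}  B5 = {3, 6, 7}  B6 = {3, 5, 7}  B7 = {1, 3, 5}
Tree: B1–B2, B2–B3, B3–B4, B4–B5, B5–B6, B6–B7
Every bag has size at most 3, so the width is 3 − 1 = 2 and tw(G) ≤ 2. The edges 3–9–8–2–4–6–7–5–1–3 form a cycle, so G is not a tree and its treewidth is at least 2. Therefore the treewidth is 2.

2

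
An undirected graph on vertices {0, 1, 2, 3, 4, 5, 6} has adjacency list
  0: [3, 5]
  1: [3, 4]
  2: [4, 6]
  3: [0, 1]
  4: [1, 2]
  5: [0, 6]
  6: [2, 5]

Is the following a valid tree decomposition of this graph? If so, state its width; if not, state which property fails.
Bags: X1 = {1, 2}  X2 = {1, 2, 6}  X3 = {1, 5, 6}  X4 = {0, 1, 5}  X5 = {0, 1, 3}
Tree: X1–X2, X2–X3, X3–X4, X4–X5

No — vertex 4 appears in no bag.

A tree decomposition must satisfy three properties: every vertex lies in some bag; for every edge, both endpoints lie together in some bag; and for every vertex, the bags containing it form a connected subtree. Here vertex 4 appears in no bag, so the decomposition is invalid.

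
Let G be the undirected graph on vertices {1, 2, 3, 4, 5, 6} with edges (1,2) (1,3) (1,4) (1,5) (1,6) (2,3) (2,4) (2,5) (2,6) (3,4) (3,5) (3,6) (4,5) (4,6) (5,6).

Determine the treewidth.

5

A width-5 tree decomposition is:
Bags: B1 = {1, 2, 3, 4, 5, 6}
Tree: (single bag)
A single bag containing all 6 vertices is trivially a valid decomposition of width 5. Conversely, {1, 2, 3, 4, 5, 6} is a clique of size 6, and the vertices of any clique must share a bag in every tree decomposition; so some bag has ≥ 6 vertices and tw(G) ≥ 5. Combining the bounds, tw(G) = 5.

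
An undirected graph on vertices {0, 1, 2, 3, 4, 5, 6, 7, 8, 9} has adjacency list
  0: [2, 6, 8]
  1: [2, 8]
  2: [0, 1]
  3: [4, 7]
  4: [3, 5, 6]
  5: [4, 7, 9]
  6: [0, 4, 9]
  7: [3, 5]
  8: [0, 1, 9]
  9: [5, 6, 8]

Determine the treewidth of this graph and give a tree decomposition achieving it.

Each bag holds 3 vertices, so the decomposition has width 2, which upper-bounds the treewidth. The edges 2–1–8–0–2 form a cycle, so G is not a tree and its treewidth is at least 2. Combining the bounds, tw(G) = 2.

Treewidth 2.
Bags: B1 = {0, 1, 2}  B2 = {0, 1, 8}  B3 = {0, 6, 8}  B4 = {6, 8, 9}  B5 = {4, 6, 9}  B6 = {4, 5, 9}  B7 = {3, 4, 5}  B8 = {3, 5, 7}
Tree: B1–B2, B2–B3, B3–B4, B4–B5, B5–B6, B6–B7, B7–B8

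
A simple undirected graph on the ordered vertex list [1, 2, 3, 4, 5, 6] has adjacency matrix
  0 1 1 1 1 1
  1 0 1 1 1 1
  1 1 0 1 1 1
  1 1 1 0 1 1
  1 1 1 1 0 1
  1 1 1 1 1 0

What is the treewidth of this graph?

5

A width-5 tree decomposition is:
Bags: B1 = {1, 2, 3, 4, 5, 6}
Tree: (single bag)
With just one bag of size 6, the width is 6 − 1 = 5, so tw(G) ≤ 5. For the lower bound, the 6 vertices {1, 2, 3, 4, 5, 6} are pairwise adjacent, and any tree decomposition puts a clique entirely inside one bag — forcing width ≥ 5. Therefore the treewidth is 5.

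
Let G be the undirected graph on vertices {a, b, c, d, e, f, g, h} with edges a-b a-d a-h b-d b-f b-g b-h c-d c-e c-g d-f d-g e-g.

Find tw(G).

2

A width-2 tree decomposition is:
Bags: B1 = {b, d, f}  B2 = {a, b, d}  B3 = {b, d, g}  B4 = {c, d, g}  B5 = {a, b, h}  B6 = {c, e, g}
Tree: B1–B2, B1–B3, B3–B4, B2–B5, B4–B6
Each bag holds 3 vertices, so the decomposition has width 2, which upper-bounds the treewidth. Conversely, {c, d, g} is a clique of size 3, and the vertices of any clique must share a bag in every tree decomposition; so some bag has ≥ 3 vertices and tw(G) ≥ 2. The upper and lower bounds meet at 2, so that is the treewidth.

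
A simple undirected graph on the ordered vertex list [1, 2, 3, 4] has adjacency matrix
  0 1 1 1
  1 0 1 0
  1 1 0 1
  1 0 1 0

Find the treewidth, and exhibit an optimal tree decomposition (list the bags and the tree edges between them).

Treewidth 2.
One optimal decomposition is:
Bags: B1 = {1, 3, 4}  B2 = {1, 2, 3}
Tree: B1–B2

Each bag holds 3 vertices, so the decomposition has width 2, which upper-bounds the treewidth. On the other hand G contains the 3-clique {1, 2, 3}. A clique must lie in a single bag of any decomposition, so no decomposition can have width below 2. Hence tw(G) = 2 exactly.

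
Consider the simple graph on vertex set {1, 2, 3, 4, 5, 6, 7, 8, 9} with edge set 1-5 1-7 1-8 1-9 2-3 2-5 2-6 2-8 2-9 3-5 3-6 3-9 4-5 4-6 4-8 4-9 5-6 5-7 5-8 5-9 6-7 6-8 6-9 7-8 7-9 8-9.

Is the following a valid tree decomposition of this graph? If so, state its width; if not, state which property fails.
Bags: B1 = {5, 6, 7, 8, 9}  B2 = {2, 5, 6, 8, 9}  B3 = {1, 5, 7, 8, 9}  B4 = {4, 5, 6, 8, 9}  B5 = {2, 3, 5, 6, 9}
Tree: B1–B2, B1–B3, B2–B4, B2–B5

Yes; width 4.

Checking the three conditions: (i) the bags cover all of {1, 2, 3, 4, 5, 6, 7, 8, 9}; (ii) for each edge, some bag contains both endpoints; (iii) the bags containing any fixed vertex form a subtree. All hold, so the decomposition is valid with width 5 − 1 = 4.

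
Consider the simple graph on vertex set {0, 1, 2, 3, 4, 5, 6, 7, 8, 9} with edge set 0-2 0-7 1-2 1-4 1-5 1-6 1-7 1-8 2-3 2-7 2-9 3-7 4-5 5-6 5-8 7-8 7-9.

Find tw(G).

A width-2 tree decomposition is:
Bags: B1 = {0, 2, 7}  B2 = {2, 3, 7}  B3 = {1, 2, 7}  B4 = {1, 7, 8}  B5 = {1, 5, 8}  B6 = {2, 7, 9}  B7 = {1, 5, 6}  B8 = {1, 4, 5}
Tree: B1–B2, B1–B3, B3–B4, B4–B5, B1–B6, B5–B7, B7–B8
The largest bag has 3 vertices, giving width 2; this decomposition certifies tw(G) ≤ 2. For the lower bound, the 3 vertices {0, 2, 7} are pairwise adjacent, and any tree decomposition puts a clique entirely inside one bag — forcing width ≥ 2. Combining the bounds, tw(G) = 2.

2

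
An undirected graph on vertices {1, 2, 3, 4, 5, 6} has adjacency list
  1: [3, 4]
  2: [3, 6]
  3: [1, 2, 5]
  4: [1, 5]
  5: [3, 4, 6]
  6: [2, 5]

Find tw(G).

2

A width-2 tree decomposition is:
Bags: B1 = {1, 4, 5}  B2 = {1, 3, 5}  B3 = {3, 5, 6}  B4 = {2, 3, 6}
Tree: B1–B2, B2–B3, B3–B4
Every bag has size at most 3, so the width is 3 − 1 = 2 and tw(G) ≤ 2. Since 4–1–3–5–4 is a cycle in G, G is not acyclic. Forests are exactly the graphs of treewidth ≤ 1, so tw(G) ≥ 2. Combining the bounds, tw(G) = 2.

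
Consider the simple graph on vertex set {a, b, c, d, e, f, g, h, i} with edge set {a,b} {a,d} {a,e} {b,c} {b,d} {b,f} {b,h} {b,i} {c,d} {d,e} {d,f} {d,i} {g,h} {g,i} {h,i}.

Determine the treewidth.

A width-2 tree decomposition is:
Bags: B1 = {a, b, d}  B2 = {b, c, d}  B3 = {b, d, f}  B4 = {b, d, i}  B5 = {b, h, i}  B6 = {a, d, e}  B7 = {g, h, i}
Tree: B1–B2, B1–B3, B2–B4, B4–B5, B1–B6, B5–B7
Every bag has size at most 3, so the width is 3 − 1 = 2 and tw(G) ≤ 2. Conversely, {a, d, e} is a clique of size 3, and the vertices of any clique must share a bag in every tree decomposition; so some bag has ≥ 3 vertices and tw(G) ≥ 2. Combining the bounds, tw(G) = 2.

2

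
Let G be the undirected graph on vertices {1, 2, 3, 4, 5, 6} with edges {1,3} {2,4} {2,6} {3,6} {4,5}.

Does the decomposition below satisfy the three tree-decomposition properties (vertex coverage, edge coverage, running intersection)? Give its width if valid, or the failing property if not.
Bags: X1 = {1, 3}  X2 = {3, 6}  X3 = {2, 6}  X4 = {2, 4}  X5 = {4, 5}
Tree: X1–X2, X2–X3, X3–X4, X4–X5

Yes; width 1.

Vertex coverage: the bags together contain {1, 2, 3, 4, 5, 6}, the full vertex set. Edge coverage: each edge of G has both endpoints in at least one bag. Running intersection: for every vertex, the bags containing it form a connected subtree. All three properties hold, so this is a valid tree decomposition of width max|bag| − 1 = 1, and hence tw(G) ≤ 1.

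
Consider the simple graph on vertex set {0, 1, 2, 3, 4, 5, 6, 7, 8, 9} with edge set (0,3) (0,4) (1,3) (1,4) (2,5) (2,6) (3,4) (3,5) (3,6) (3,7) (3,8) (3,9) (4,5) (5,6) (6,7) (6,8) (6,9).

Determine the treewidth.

2

A width-2 tree decomposition is:
Bags: B1 = {3, 5, 6}  B2 = {3, 4, 5}  B3 = {2, 5, 6}  B4 = {3, 6, 9}  B5 = {0, 3, 4}  B6 = {3, 6, 8}  B7 = {3, 6, 7}  B8 = {1, 3, 4}
Tree: B1–B2, B1–B3, B1–B4, B2–B5, B1–B6, B4–B7, B2–B8
The largest bag has 3 vertices, giving width 2; this decomposition certifies tw(G) ≤ 2. On the other hand G contains the 3-clique {2, 5, 6}. A clique must lie in a single bag of any decomposition, so no decomposition can have width below 2. Hence tw(G) = 2 exactly.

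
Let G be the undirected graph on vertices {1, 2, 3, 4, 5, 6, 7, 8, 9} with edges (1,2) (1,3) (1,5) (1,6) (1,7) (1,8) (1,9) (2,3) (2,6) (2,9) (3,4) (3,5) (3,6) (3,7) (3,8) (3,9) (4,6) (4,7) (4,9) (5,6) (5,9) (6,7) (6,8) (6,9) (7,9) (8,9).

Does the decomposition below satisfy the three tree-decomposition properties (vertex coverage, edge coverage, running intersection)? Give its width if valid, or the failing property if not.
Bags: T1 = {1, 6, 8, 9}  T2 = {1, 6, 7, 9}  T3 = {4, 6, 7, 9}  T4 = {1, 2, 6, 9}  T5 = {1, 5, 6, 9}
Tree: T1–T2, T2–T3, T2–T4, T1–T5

A tree decomposition must satisfy three properties: every vertex lies in some bag; for every edge, both endpoints lie together in some bag; and for every vertex, the bags containing it form a connected subtree. Here vertex 3 appears in no bag, so the decomposition is invalid.

No — vertex 3 appears in no bag.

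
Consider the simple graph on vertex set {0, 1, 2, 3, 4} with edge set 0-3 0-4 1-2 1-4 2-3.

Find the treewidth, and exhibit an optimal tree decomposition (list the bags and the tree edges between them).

Each bag holds 3 vertices, so the decomposition has width 2, which upper-bounds the treewidth. The edges 3–2–1–4–0–3 form a cycle, so G is not a tree and its treewidth is at least 2. The upper and lower bounds meet at 2, so that is the treewidth.

Treewidth 2.
Bags: B1 = {1, 2, 3}  B2 = {1, 3, 4}  B3 = {0, 3, 4}
Tree: B1–B2, B2–B3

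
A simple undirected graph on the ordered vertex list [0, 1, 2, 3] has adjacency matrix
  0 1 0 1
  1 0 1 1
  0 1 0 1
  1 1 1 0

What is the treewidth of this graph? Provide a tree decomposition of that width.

Treewidth 2.
One optimal decomposition is:
Bags: B1 = {1, 2, 3}  B2 = {0, 1, 3}
Tree: B1–B2

Every bag has size at most 3, so the width is 3 − 1 = 2 and tw(G) ≤ 2. Conversely, {0, 1, 3} is a clique of size 3, and the vertices of any clique must share a bag in every tree decomposition; so some bag has ≥ 3 vertices and tw(G) ≥ 2. Combining the bounds, tw(G) = 2.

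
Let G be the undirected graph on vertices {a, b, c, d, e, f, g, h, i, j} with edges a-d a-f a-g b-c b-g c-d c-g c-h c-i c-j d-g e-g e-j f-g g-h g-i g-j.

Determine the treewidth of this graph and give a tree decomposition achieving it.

Treewidth 2.
One such decomposition:
Bags: B1 = {c, d, g}  B2 = {c, g, j}  B3 = {a, d, g}  B4 = {b, c, g}  B5 = {a, f, g}  B6 = {c, g, h}  B7 = {c, g, i}  B8 = {e, g, j}
Tree: B1–B2, B1–B3, B2–B4, B3–B5, B4–B6, B1–B7, B2–B8

The largest bag has 3 vertices, giving width 2; this decomposition certifies tw(G) ≤ 2. On the other hand G contains the 3-clique {a, d, g}. A clique must lie in a single bag of any decomposition, so no decomposition can have width below 2. Combining the bounds, tw(G) = 2.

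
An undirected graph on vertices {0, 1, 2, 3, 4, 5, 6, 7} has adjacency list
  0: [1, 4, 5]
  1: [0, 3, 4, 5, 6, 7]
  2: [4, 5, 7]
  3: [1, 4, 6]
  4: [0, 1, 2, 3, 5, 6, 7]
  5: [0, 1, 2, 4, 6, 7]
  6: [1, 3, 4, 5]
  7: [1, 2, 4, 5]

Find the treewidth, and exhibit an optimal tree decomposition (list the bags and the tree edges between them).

Treewidth 3.
Bags: B1 = {1, 4, 5, 6}  B2 = {1, 4, 5, 7}  B3 = {0, 1, 4, 5}  B4 = {1, 3, 4, 6}  B5 = {2, 4, 5, 7}
Tree: B1–B2, B2–B3, B1–B4, B2–B5

Each bag holds 4 vertices, so the decomposition has width 3, which upper-bounds the treewidth. Conversely, {1, 3, 4, 6} is a clique of size 4, and the vertices of any clique must share a bag in every tree decomposition; so some bag has ≥ 4 vertices and tw(G) ≥ 3. Combining the bounds, tw(G) = 3.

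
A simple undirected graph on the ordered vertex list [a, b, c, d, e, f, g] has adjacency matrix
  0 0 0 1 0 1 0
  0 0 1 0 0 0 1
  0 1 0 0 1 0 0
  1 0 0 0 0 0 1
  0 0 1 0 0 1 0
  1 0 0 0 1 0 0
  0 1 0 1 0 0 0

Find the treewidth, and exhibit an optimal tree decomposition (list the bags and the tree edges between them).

Each bag holds 3 vertices, so the decomposition has width 2, which upper-bounds the treewidth. Since a–f–e–c–b–g–d–a is a cycle in G, G is not acyclic. Forests are exactly the graphs of treewidth ≤ 1, so tw(G) ≥ 2. Combining the bounds, tw(G) = 2.

Treewidth 2.
One such decomposition:
Bags: B1 = {a, e, f}  B2 = {a, c, e}  B3 = {a, b, c}  B4 = {a, b, g}  B5 = {a, d, g}
Tree: B1–B2, B2–B3, B3–B4, B4–B5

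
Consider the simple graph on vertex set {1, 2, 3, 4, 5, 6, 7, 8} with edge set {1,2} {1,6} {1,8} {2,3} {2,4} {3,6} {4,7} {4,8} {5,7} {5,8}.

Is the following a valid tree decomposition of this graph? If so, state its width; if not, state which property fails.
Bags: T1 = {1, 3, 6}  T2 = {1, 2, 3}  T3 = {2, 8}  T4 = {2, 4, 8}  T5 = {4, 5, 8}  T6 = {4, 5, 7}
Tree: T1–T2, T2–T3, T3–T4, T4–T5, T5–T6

A tree decomposition must satisfy three properties: every vertex lies in some bag; for every edge, both endpoints lie together in some bag; and for every vertex, the bags containing it form a connected subtree. Here edge (1,8) lies in no bag, so the decomposition is invalid.

No — edge (1,8) lies in no bag.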